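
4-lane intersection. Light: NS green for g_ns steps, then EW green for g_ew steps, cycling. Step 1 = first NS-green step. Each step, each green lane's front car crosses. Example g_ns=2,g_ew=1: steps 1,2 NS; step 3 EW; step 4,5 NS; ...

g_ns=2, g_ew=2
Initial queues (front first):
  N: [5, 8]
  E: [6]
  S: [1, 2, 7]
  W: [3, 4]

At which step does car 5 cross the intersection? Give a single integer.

Step 1 [NS]: N:car5-GO,E:wait,S:car1-GO,W:wait | queues: N=1 E=1 S=2 W=2
Step 2 [NS]: N:car8-GO,E:wait,S:car2-GO,W:wait | queues: N=0 E=1 S=1 W=2
Step 3 [EW]: N:wait,E:car6-GO,S:wait,W:car3-GO | queues: N=0 E=0 S=1 W=1
Step 4 [EW]: N:wait,E:empty,S:wait,W:car4-GO | queues: N=0 E=0 S=1 W=0
Step 5 [NS]: N:empty,E:wait,S:car7-GO,W:wait | queues: N=0 E=0 S=0 W=0
Car 5 crosses at step 1

1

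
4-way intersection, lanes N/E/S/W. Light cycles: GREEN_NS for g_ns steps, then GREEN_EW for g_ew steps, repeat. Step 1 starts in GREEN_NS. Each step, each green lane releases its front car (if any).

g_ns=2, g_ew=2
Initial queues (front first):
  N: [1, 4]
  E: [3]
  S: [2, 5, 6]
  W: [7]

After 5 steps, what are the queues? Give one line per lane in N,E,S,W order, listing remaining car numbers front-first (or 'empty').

Step 1 [NS]: N:car1-GO,E:wait,S:car2-GO,W:wait | queues: N=1 E=1 S=2 W=1
Step 2 [NS]: N:car4-GO,E:wait,S:car5-GO,W:wait | queues: N=0 E=1 S=1 W=1
Step 3 [EW]: N:wait,E:car3-GO,S:wait,W:car7-GO | queues: N=0 E=0 S=1 W=0
Step 4 [EW]: N:wait,E:empty,S:wait,W:empty | queues: N=0 E=0 S=1 W=0
Step 5 [NS]: N:empty,E:wait,S:car6-GO,W:wait | queues: N=0 E=0 S=0 W=0

N: empty
E: empty
S: empty
W: empty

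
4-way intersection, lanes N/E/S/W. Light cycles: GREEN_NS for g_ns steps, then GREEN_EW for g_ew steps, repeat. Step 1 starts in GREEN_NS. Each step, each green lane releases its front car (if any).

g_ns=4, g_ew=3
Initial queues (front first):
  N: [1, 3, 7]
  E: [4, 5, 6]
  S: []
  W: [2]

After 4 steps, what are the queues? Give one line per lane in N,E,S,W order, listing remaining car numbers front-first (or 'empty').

Step 1 [NS]: N:car1-GO,E:wait,S:empty,W:wait | queues: N=2 E=3 S=0 W=1
Step 2 [NS]: N:car3-GO,E:wait,S:empty,W:wait | queues: N=1 E=3 S=0 W=1
Step 3 [NS]: N:car7-GO,E:wait,S:empty,W:wait | queues: N=0 E=3 S=0 W=1
Step 4 [NS]: N:empty,E:wait,S:empty,W:wait | queues: N=0 E=3 S=0 W=1

N: empty
E: 4 5 6
S: empty
W: 2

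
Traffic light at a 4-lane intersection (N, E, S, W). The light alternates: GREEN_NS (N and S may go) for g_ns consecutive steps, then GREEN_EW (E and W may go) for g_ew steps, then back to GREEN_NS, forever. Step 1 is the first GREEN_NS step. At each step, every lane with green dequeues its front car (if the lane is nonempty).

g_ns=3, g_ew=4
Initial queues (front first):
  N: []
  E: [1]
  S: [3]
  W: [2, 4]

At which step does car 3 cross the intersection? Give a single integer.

Step 1 [NS]: N:empty,E:wait,S:car3-GO,W:wait | queues: N=0 E=1 S=0 W=2
Step 2 [NS]: N:empty,E:wait,S:empty,W:wait | queues: N=0 E=1 S=0 W=2
Step 3 [NS]: N:empty,E:wait,S:empty,W:wait | queues: N=0 E=1 S=0 W=2
Step 4 [EW]: N:wait,E:car1-GO,S:wait,W:car2-GO | queues: N=0 E=0 S=0 W=1
Step 5 [EW]: N:wait,E:empty,S:wait,W:car4-GO | queues: N=0 E=0 S=0 W=0
Car 3 crosses at step 1

1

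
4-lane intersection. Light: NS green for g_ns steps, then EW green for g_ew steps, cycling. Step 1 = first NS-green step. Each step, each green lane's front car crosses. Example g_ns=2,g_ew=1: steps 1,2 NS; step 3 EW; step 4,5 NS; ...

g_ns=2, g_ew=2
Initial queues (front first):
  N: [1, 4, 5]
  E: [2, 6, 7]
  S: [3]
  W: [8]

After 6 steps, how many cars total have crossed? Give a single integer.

Step 1 [NS]: N:car1-GO,E:wait,S:car3-GO,W:wait | queues: N=2 E=3 S=0 W=1
Step 2 [NS]: N:car4-GO,E:wait,S:empty,W:wait | queues: N=1 E=3 S=0 W=1
Step 3 [EW]: N:wait,E:car2-GO,S:wait,W:car8-GO | queues: N=1 E=2 S=0 W=0
Step 4 [EW]: N:wait,E:car6-GO,S:wait,W:empty | queues: N=1 E=1 S=0 W=0
Step 5 [NS]: N:car5-GO,E:wait,S:empty,W:wait | queues: N=0 E=1 S=0 W=0
Step 6 [NS]: N:empty,E:wait,S:empty,W:wait | queues: N=0 E=1 S=0 W=0
Cars crossed by step 6: 7

Answer: 7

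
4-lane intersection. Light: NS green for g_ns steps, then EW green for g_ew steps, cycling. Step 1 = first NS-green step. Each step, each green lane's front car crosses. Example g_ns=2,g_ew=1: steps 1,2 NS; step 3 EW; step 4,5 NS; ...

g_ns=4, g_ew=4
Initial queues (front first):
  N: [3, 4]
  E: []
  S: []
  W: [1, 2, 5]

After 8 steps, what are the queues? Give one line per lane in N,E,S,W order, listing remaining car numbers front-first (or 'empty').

Step 1 [NS]: N:car3-GO,E:wait,S:empty,W:wait | queues: N=1 E=0 S=0 W=3
Step 2 [NS]: N:car4-GO,E:wait,S:empty,W:wait | queues: N=0 E=0 S=0 W=3
Step 3 [NS]: N:empty,E:wait,S:empty,W:wait | queues: N=0 E=0 S=0 W=3
Step 4 [NS]: N:empty,E:wait,S:empty,W:wait | queues: N=0 E=0 S=0 W=3
Step 5 [EW]: N:wait,E:empty,S:wait,W:car1-GO | queues: N=0 E=0 S=0 W=2
Step 6 [EW]: N:wait,E:empty,S:wait,W:car2-GO | queues: N=0 E=0 S=0 W=1
Step 7 [EW]: N:wait,E:empty,S:wait,W:car5-GO | queues: N=0 E=0 S=0 W=0

N: empty
E: empty
S: empty
W: empty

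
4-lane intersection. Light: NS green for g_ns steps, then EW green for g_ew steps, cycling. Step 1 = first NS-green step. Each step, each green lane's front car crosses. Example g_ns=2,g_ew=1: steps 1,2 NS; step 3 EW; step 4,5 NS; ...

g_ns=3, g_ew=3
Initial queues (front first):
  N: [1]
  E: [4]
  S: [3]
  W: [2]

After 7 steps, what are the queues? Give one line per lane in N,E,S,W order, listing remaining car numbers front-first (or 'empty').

Step 1 [NS]: N:car1-GO,E:wait,S:car3-GO,W:wait | queues: N=0 E=1 S=0 W=1
Step 2 [NS]: N:empty,E:wait,S:empty,W:wait | queues: N=0 E=1 S=0 W=1
Step 3 [NS]: N:empty,E:wait,S:empty,W:wait | queues: N=0 E=1 S=0 W=1
Step 4 [EW]: N:wait,E:car4-GO,S:wait,W:car2-GO | queues: N=0 E=0 S=0 W=0

N: empty
E: empty
S: empty
W: empty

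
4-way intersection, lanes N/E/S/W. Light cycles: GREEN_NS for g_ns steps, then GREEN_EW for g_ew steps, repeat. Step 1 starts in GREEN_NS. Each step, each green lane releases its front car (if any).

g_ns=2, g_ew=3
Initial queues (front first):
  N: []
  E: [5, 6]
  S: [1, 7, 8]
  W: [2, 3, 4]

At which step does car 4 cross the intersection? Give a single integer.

Step 1 [NS]: N:empty,E:wait,S:car1-GO,W:wait | queues: N=0 E=2 S=2 W=3
Step 2 [NS]: N:empty,E:wait,S:car7-GO,W:wait | queues: N=0 E=2 S=1 W=3
Step 3 [EW]: N:wait,E:car5-GO,S:wait,W:car2-GO | queues: N=0 E=1 S=1 W=2
Step 4 [EW]: N:wait,E:car6-GO,S:wait,W:car3-GO | queues: N=0 E=0 S=1 W=1
Step 5 [EW]: N:wait,E:empty,S:wait,W:car4-GO | queues: N=0 E=0 S=1 W=0
Step 6 [NS]: N:empty,E:wait,S:car8-GO,W:wait | queues: N=0 E=0 S=0 W=0
Car 4 crosses at step 5

5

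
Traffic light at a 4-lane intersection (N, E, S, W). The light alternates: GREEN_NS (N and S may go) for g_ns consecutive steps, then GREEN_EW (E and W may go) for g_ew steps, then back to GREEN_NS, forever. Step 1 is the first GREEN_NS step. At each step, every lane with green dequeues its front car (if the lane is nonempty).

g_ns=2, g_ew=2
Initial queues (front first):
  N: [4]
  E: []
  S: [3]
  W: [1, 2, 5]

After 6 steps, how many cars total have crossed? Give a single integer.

Step 1 [NS]: N:car4-GO,E:wait,S:car3-GO,W:wait | queues: N=0 E=0 S=0 W=3
Step 2 [NS]: N:empty,E:wait,S:empty,W:wait | queues: N=0 E=0 S=0 W=3
Step 3 [EW]: N:wait,E:empty,S:wait,W:car1-GO | queues: N=0 E=0 S=0 W=2
Step 4 [EW]: N:wait,E:empty,S:wait,W:car2-GO | queues: N=0 E=0 S=0 W=1
Step 5 [NS]: N:empty,E:wait,S:empty,W:wait | queues: N=0 E=0 S=0 W=1
Step 6 [NS]: N:empty,E:wait,S:empty,W:wait | queues: N=0 E=0 S=0 W=1
Cars crossed by step 6: 4

Answer: 4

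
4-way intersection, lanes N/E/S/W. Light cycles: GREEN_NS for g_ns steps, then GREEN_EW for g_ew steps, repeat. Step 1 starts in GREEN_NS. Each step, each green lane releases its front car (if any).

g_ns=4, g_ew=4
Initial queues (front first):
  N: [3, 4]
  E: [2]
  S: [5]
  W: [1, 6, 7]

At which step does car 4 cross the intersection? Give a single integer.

Step 1 [NS]: N:car3-GO,E:wait,S:car5-GO,W:wait | queues: N=1 E=1 S=0 W=3
Step 2 [NS]: N:car4-GO,E:wait,S:empty,W:wait | queues: N=0 E=1 S=0 W=3
Step 3 [NS]: N:empty,E:wait,S:empty,W:wait | queues: N=0 E=1 S=0 W=3
Step 4 [NS]: N:empty,E:wait,S:empty,W:wait | queues: N=0 E=1 S=0 W=3
Step 5 [EW]: N:wait,E:car2-GO,S:wait,W:car1-GO | queues: N=0 E=0 S=0 W=2
Step 6 [EW]: N:wait,E:empty,S:wait,W:car6-GO | queues: N=0 E=0 S=0 W=1
Step 7 [EW]: N:wait,E:empty,S:wait,W:car7-GO | queues: N=0 E=0 S=0 W=0
Car 4 crosses at step 2

2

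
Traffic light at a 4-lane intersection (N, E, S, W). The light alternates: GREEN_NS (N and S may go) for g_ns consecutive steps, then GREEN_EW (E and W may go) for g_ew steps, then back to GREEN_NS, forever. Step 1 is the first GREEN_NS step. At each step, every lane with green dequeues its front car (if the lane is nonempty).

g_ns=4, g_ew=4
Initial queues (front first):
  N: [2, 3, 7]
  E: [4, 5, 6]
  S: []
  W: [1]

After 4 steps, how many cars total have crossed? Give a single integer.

Answer: 3

Derivation:
Step 1 [NS]: N:car2-GO,E:wait,S:empty,W:wait | queues: N=2 E=3 S=0 W=1
Step 2 [NS]: N:car3-GO,E:wait,S:empty,W:wait | queues: N=1 E=3 S=0 W=1
Step 3 [NS]: N:car7-GO,E:wait,S:empty,W:wait | queues: N=0 E=3 S=0 W=1
Step 4 [NS]: N:empty,E:wait,S:empty,W:wait | queues: N=0 E=3 S=0 W=1
Cars crossed by step 4: 3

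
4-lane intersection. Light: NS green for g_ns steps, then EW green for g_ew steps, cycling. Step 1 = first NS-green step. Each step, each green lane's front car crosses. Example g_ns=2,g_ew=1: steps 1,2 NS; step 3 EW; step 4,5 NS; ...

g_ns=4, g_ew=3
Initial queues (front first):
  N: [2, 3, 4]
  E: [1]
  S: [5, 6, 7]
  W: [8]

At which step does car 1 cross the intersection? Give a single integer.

Step 1 [NS]: N:car2-GO,E:wait,S:car5-GO,W:wait | queues: N=2 E=1 S=2 W=1
Step 2 [NS]: N:car3-GO,E:wait,S:car6-GO,W:wait | queues: N=1 E=1 S=1 W=1
Step 3 [NS]: N:car4-GO,E:wait,S:car7-GO,W:wait | queues: N=0 E=1 S=0 W=1
Step 4 [NS]: N:empty,E:wait,S:empty,W:wait | queues: N=0 E=1 S=0 W=1
Step 5 [EW]: N:wait,E:car1-GO,S:wait,W:car8-GO | queues: N=0 E=0 S=0 W=0
Car 1 crosses at step 5

5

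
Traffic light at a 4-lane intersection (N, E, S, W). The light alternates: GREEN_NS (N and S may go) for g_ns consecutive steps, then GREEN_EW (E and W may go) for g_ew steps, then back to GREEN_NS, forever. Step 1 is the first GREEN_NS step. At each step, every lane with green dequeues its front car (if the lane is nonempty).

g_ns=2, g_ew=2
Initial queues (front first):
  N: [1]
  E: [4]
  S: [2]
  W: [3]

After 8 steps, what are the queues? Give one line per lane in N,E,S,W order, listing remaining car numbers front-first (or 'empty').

Step 1 [NS]: N:car1-GO,E:wait,S:car2-GO,W:wait | queues: N=0 E=1 S=0 W=1
Step 2 [NS]: N:empty,E:wait,S:empty,W:wait | queues: N=0 E=1 S=0 W=1
Step 3 [EW]: N:wait,E:car4-GO,S:wait,W:car3-GO | queues: N=0 E=0 S=0 W=0

N: empty
E: empty
S: empty
W: empty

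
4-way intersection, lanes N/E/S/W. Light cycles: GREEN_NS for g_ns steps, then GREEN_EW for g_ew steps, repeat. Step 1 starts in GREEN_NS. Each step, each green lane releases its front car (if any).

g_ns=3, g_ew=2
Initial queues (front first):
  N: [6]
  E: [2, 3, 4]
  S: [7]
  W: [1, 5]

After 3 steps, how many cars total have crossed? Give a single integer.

Answer: 2

Derivation:
Step 1 [NS]: N:car6-GO,E:wait,S:car7-GO,W:wait | queues: N=0 E=3 S=0 W=2
Step 2 [NS]: N:empty,E:wait,S:empty,W:wait | queues: N=0 E=3 S=0 W=2
Step 3 [NS]: N:empty,E:wait,S:empty,W:wait | queues: N=0 E=3 S=0 W=2
Cars crossed by step 3: 2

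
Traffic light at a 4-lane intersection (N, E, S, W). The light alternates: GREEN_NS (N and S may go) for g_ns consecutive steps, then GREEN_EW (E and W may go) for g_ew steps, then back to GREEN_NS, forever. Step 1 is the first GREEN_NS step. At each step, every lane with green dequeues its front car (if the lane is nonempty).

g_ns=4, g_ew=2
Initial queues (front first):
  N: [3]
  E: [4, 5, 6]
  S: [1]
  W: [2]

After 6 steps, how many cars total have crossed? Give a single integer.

Answer: 5

Derivation:
Step 1 [NS]: N:car3-GO,E:wait,S:car1-GO,W:wait | queues: N=0 E=3 S=0 W=1
Step 2 [NS]: N:empty,E:wait,S:empty,W:wait | queues: N=0 E=3 S=0 W=1
Step 3 [NS]: N:empty,E:wait,S:empty,W:wait | queues: N=0 E=3 S=0 W=1
Step 4 [NS]: N:empty,E:wait,S:empty,W:wait | queues: N=0 E=3 S=0 W=1
Step 5 [EW]: N:wait,E:car4-GO,S:wait,W:car2-GO | queues: N=0 E=2 S=0 W=0
Step 6 [EW]: N:wait,E:car5-GO,S:wait,W:empty | queues: N=0 E=1 S=0 W=0
Cars crossed by step 6: 5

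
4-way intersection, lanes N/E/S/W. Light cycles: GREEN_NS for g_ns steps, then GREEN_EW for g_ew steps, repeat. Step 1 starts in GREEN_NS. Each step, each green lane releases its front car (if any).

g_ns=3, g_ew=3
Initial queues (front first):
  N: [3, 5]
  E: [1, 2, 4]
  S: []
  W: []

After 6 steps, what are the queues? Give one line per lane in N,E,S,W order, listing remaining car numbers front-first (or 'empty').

Step 1 [NS]: N:car3-GO,E:wait,S:empty,W:wait | queues: N=1 E=3 S=0 W=0
Step 2 [NS]: N:car5-GO,E:wait,S:empty,W:wait | queues: N=0 E=3 S=0 W=0
Step 3 [NS]: N:empty,E:wait,S:empty,W:wait | queues: N=0 E=3 S=0 W=0
Step 4 [EW]: N:wait,E:car1-GO,S:wait,W:empty | queues: N=0 E=2 S=0 W=0
Step 5 [EW]: N:wait,E:car2-GO,S:wait,W:empty | queues: N=0 E=1 S=0 W=0
Step 6 [EW]: N:wait,E:car4-GO,S:wait,W:empty | queues: N=0 E=0 S=0 W=0

N: empty
E: empty
S: empty
W: empty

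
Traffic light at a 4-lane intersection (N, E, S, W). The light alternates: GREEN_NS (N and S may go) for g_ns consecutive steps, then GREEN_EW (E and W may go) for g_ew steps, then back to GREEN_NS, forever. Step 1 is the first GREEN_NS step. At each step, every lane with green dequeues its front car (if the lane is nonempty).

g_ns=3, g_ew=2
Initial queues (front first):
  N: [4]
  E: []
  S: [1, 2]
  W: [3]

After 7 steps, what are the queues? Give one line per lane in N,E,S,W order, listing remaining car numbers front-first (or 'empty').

Step 1 [NS]: N:car4-GO,E:wait,S:car1-GO,W:wait | queues: N=0 E=0 S=1 W=1
Step 2 [NS]: N:empty,E:wait,S:car2-GO,W:wait | queues: N=0 E=0 S=0 W=1
Step 3 [NS]: N:empty,E:wait,S:empty,W:wait | queues: N=0 E=0 S=0 W=1
Step 4 [EW]: N:wait,E:empty,S:wait,W:car3-GO | queues: N=0 E=0 S=0 W=0

N: empty
E: empty
S: empty
W: empty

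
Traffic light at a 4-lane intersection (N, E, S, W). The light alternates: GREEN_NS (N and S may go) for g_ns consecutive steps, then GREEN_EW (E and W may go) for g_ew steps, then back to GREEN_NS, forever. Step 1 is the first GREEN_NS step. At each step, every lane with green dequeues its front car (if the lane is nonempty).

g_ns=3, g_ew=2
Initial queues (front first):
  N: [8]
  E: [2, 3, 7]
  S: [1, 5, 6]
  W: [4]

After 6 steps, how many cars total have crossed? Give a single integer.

Step 1 [NS]: N:car8-GO,E:wait,S:car1-GO,W:wait | queues: N=0 E=3 S=2 W=1
Step 2 [NS]: N:empty,E:wait,S:car5-GO,W:wait | queues: N=0 E=3 S=1 W=1
Step 3 [NS]: N:empty,E:wait,S:car6-GO,W:wait | queues: N=0 E=3 S=0 W=1
Step 4 [EW]: N:wait,E:car2-GO,S:wait,W:car4-GO | queues: N=0 E=2 S=0 W=0
Step 5 [EW]: N:wait,E:car3-GO,S:wait,W:empty | queues: N=0 E=1 S=0 W=0
Step 6 [NS]: N:empty,E:wait,S:empty,W:wait | queues: N=0 E=1 S=0 W=0
Cars crossed by step 6: 7

Answer: 7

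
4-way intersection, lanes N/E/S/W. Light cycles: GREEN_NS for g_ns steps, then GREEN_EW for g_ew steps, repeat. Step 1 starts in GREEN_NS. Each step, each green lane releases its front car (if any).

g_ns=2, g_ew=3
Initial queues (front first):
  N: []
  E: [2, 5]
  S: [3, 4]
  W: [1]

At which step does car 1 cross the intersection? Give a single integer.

Step 1 [NS]: N:empty,E:wait,S:car3-GO,W:wait | queues: N=0 E=2 S=1 W=1
Step 2 [NS]: N:empty,E:wait,S:car4-GO,W:wait | queues: N=0 E=2 S=0 W=1
Step 3 [EW]: N:wait,E:car2-GO,S:wait,W:car1-GO | queues: N=0 E=1 S=0 W=0
Step 4 [EW]: N:wait,E:car5-GO,S:wait,W:empty | queues: N=0 E=0 S=0 W=0
Car 1 crosses at step 3

3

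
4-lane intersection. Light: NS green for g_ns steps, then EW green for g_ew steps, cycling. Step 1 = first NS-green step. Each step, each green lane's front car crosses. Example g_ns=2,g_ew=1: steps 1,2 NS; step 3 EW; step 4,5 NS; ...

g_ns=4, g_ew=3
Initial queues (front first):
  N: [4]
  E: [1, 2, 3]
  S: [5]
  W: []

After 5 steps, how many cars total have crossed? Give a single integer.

Step 1 [NS]: N:car4-GO,E:wait,S:car5-GO,W:wait | queues: N=0 E=3 S=0 W=0
Step 2 [NS]: N:empty,E:wait,S:empty,W:wait | queues: N=0 E=3 S=0 W=0
Step 3 [NS]: N:empty,E:wait,S:empty,W:wait | queues: N=0 E=3 S=0 W=0
Step 4 [NS]: N:empty,E:wait,S:empty,W:wait | queues: N=0 E=3 S=0 W=0
Step 5 [EW]: N:wait,E:car1-GO,S:wait,W:empty | queues: N=0 E=2 S=0 W=0
Cars crossed by step 5: 3

Answer: 3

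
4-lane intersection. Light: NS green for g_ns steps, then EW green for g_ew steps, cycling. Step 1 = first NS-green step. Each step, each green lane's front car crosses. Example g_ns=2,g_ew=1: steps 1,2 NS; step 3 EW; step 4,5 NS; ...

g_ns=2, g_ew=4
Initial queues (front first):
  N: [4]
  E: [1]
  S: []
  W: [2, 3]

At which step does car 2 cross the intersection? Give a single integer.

Step 1 [NS]: N:car4-GO,E:wait,S:empty,W:wait | queues: N=0 E=1 S=0 W=2
Step 2 [NS]: N:empty,E:wait,S:empty,W:wait | queues: N=0 E=1 S=0 W=2
Step 3 [EW]: N:wait,E:car1-GO,S:wait,W:car2-GO | queues: N=0 E=0 S=0 W=1
Step 4 [EW]: N:wait,E:empty,S:wait,W:car3-GO | queues: N=0 E=0 S=0 W=0
Car 2 crosses at step 3

3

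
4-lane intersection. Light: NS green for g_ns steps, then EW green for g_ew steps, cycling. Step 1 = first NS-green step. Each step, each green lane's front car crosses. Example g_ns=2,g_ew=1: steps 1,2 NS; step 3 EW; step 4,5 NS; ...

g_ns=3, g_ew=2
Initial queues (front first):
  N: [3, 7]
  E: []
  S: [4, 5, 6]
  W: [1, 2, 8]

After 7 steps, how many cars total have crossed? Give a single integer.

Answer: 7

Derivation:
Step 1 [NS]: N:car3-GO,E:wait,S:car4-GO,W:wait | queues: N=1 E=0 S=2 W=3
Step 2 [NS]: N:car7-GO,E:wait,S:car5-GO,W:wait | queues: N=0 E=0 S=1 W=3
Step 3 [NS]: N:empty,E:wait,S:car6-GO,W:wait | queues: N=0 E=0 S=0 W=3
Step 4 [EW]: N:wait,E:empty,S:wait,W:car1-GO | queues: N=0 E=0 S=0 W=2
Step 5 [EW]: N:wait,E:empty,S:wait,W:car2-GO | queues: N=0 E=0 S=0 W=1
Step 6 [NS]: N:empty,E:wait,S:empty,W:wait | queues: N=0 E=0 S=0 W=1
Step 7 [NS]: N:empty,E:wait,S:empty,W:wait | queues: N=0 E=0 S=0 W=1
Cars crossed by step 7: 7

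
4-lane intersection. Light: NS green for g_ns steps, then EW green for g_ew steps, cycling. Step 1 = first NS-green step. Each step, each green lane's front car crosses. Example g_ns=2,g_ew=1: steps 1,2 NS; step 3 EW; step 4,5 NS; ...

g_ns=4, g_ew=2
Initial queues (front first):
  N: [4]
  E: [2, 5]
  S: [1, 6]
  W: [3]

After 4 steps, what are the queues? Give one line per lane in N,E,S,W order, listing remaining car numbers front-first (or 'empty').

Step 1 [NS]: N:car4-GO,E:wait,S:car1-GO,W:wait | queues: N=0 E=2 S=1 W=1
Step 2 [NS]: N:empty,E:wait,S:car6-GO,W:wait | queues: N=0 E=2 S=0 W=1
Step 3 [NS]: N:empty,E:wait,S:empty,W:wait | queues: N=0 E=2 S=0 W=1
Step 4 [NS]: N:empty,E:wait,S:empty,W:wait | queues: N=0 E=2 S=0 W=1

N: empty
E: 2 5
S: empty
W: 3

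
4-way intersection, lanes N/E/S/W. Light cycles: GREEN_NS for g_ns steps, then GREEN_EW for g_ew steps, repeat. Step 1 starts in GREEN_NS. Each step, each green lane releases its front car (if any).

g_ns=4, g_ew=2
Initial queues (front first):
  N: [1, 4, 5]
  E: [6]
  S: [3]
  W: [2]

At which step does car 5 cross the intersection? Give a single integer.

Step 1 [NS]: N:car1-GO,E:wait,S:car3-GO,W:wait | queues: N=2 E=1 S=0 W=1
Step 2 [NS]: N:car4-GO,E:wait,S:empty,W:wait | queues: N=1 E=1 S=0 W=1
Step 3 [NS]: N:car5-GO,E:wait,S:empty,W:wait | queues: N=0 E=1 S=0 W=1
Step 4 [NS]: N:empty,E:wait,S:empty,W:wait | queues: N=0 E=1 S=0 W=1
Step 5 [EW]: N:wait,E:car6-GO,S:wait,W:car2-GO | queues: N=0 E=0 S=0 W=0
Car 5 crosses at step 3

3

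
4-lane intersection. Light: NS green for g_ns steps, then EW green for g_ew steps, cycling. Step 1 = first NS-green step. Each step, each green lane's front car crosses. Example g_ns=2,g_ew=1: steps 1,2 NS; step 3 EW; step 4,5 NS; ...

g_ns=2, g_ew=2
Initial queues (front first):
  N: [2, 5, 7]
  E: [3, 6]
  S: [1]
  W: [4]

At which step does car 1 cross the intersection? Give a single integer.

Step 1 [NS]: N:car2-GO,E:wait,S:car1-GO,W:wait | queues: N=2 E=2 S=0 W=1
Step 2 [NS]: N:car5-GO,E:wait,S:empty,W:wait | queues: N=1 E=2 S=0 W=1
Step 3 [EW]: N:wait,E:car3-GO,S:wait,W:car4-GO | queues: N=1 E=1 S=0 W=0
Step 4 [EW]: N:wait,E:car6-GO,S:wait,W:empty | queues: N=1 E=0 S=0 W=0
Step 5 [NS]: N:car7-GO,E:wait,S:empty,W:wait | queues: N=0 E=0 S=0 W=0
Car 1 crosses at step 1

1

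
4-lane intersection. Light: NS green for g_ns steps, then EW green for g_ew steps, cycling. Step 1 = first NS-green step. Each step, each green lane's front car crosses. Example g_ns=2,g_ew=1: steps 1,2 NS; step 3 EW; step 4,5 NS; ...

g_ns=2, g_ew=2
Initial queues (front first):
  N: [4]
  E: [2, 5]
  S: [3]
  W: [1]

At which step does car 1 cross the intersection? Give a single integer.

Step 1 [NS]: N:car4-GO,E:wait,S:car3-GO,W:wait | queues: N=0 E=2 S=0 W=1
Step 2 [NS]: N:empty,E:wait,S:empty,W:wait | queues: N=0 E=2 S=0 W=1
Step 3 [EW]: N:wait,E:car2-GO,S:wait,W:car1-GO | queues: N=0 E=1 S=0 W=0
Step 4 [EW]: N:wait,E:car5-GO,S:wait,W:empty | queues: N=0 E=0 S=0 W=0
Car 1 crosses at step 3

3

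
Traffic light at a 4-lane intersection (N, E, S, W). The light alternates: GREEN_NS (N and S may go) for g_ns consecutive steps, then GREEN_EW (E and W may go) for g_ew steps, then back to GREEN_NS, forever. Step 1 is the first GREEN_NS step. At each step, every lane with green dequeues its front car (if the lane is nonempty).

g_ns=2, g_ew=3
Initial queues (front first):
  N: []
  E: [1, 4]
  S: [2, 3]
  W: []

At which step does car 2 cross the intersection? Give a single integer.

Step 1 [NS]: N:empty,E:wait,S:car2-GO,W:wait | queues: N=0 E=2 S=1 W=0
Step 2 [NS]: N:empty,E:wait,S:car3-GO,W:wait | queues: N=0 E=2 S=0 W=0
Step 3 [EW]: N:wait,E:car1-GO,S:wait,W:empty | queues: N=0 E=1 S=0 W=0
Step 4 [EW]: N:wait,E:car4-GO,S:wait,W:empty | queues: N=0 E=0 S=0 W=0
Car 2 crosses at step 1

1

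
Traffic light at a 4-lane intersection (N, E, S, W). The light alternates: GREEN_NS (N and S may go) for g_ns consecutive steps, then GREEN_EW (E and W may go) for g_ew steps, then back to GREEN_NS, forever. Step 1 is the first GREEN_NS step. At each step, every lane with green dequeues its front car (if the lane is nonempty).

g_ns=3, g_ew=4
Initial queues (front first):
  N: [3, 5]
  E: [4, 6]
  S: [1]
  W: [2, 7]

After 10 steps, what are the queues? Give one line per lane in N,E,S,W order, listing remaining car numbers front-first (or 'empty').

Step 1 [NS]: N:car3-GO,E:wait,S:car1-GO,W:wait | queues: N=1 E=2 S=0 W=2
Step 2 [NS]: N:car5-GO,E:wait,S:empty,W:wait | queues: N=0 E=2 S=0 W=2
Step 3 [NS]: N:empty,E:wait,S:empty,W:wait | queues: N=0 E=2 S=0 W=2
Step 4 [EW]: N:wait,E:car4-GO,S:wait,W:car2-GO | queues: N=0 E=1 S=0 W=1
Step 5 [EW]: N:wait,E:car6-GO,S:wait,W:car7-GO | queues: N=0 E=0 S=0 W=0

N: empty
E: empty
S: empty
W: empty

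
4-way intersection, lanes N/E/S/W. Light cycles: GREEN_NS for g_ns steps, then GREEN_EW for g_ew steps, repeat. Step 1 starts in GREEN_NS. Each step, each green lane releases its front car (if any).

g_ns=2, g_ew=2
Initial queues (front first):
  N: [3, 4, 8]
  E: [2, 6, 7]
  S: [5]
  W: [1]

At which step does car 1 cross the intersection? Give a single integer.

Step 1 [NS]: N:car3-GO,E:wait,S:car5-GO,W:wait | queues: N=2 E=3 S=0 W=1
Step 2 [NS]: N:car4-GO,E:wait,S:empty,W:wait | queues: N=1 E=3 S=0 W=1
Step 3 [EW]: N:wait,E:car2-GO,S:wait,W:car1-GO | queues: N=1 E=2 S=0 W=0
Step 4 [EW]: N:wait,E:car6-GO,S:wait,W:empty | queues: N=1 E=1 S=0 W=0
Step 5 [NS]: N:car8-GO,E:wait,S:empty,W:wait | queues: N=0 E=1 S=0 W=0
Step 6 [NS]: N:empty,E:wait,S:empty,W:wait | queues: N=0 E=1 S=0 W=0
Step 7 [EW]: N:wait,E:car7-GO,S:wait,W:empty | queues: N=0 E=0 S=0 W=0
Car 1 crosses at step 3

3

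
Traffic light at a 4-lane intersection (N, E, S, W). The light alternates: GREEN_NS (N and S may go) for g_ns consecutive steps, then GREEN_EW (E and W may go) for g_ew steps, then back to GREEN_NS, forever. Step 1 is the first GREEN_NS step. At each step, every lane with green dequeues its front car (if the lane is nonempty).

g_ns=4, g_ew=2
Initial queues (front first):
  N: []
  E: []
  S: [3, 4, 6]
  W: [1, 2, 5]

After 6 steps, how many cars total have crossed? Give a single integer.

Step 1 [NS]: N:empty,E:wait,S:car3-GO,W:wait | queues: N=0 E=0 S=2 W=3
Step 2 [NS]: N:empty,E:wait,S:car4-GO,W:wait | queues: N=0 E=0 S=1 W=3
Step 3 [NS]: N:empty,E:wait,S:car6-GO,W:wait | queues: N=0 E=0 S=0 W=3
Step 4 [NS]: N:empty,E:wait,S:empty,W:wait | queues: N=0 E=0 S=0 W=3
Step 5 [EW]: N:wait,E:empty,S:wait,W:car1-GO | queues: N=0 E=0 S=0 W=2
Step 6 [EW]: N:wait,E:empty,S:wait,W:car2-GO | queues: N=0 E=0 S=0 W=1
Cars crossed by step 6: 5

Answer: 5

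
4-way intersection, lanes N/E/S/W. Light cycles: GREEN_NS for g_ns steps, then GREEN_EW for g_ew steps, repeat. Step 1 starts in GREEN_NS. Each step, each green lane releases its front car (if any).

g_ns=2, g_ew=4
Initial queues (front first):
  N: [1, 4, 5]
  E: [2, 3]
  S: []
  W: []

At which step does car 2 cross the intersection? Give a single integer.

Step 1 [NS]: N:car1-GO,E:wait,S:empty,W:wait | queues: N=2 E=2 S=0 W=0
Step 2 [NS]: N:car4-GO,E:wait,S:empty,W:wait | queues: N=1 E=2 S=0 W=0
Step 3 [EW]: N:wait,E:car2-GO,S:wait,W:empty | queues: N=1 E=1 S=0 W=0
Step 4 [EW]: N:wait,E:car3-GO,S:wait,W:empty | queues: N=1 E=0 S=0 W=0
Step 5 [EW]: N:wait,E:empty,S:wait,W:empty | queues: N=1 E=0 S=0 W=0
Step 6 [EW]: N:wait,E:empty,S:wait,W:empty | queues: N=1 E=0 S=0 W=0
Step 7 [NS]: N:car5-GO,E:wait,S:empty,W:wait | queues: N=0 E=0 S=0 W=0
Car 2 crosses at step 3

3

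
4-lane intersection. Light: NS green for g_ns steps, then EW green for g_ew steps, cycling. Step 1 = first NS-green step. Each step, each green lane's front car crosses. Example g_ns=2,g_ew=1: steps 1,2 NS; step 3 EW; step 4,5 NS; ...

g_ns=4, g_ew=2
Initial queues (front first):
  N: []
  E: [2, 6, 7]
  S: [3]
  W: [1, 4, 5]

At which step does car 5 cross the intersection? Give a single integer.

Step 1 [NS]: N:empty,E:wait,S:car3-GO,W:wait | queues: N=0 E=3 S=0 W=3
Step 2 [NS]: N:empty,E:wait,S:empty,W:wait | queues: N=0 E=3 S=0 W=3
Step 3 [NS]: N:empty,E:wait,S:empty,W:wait | queues: N=0 E=3 S=0 W=3
Step 4 [NS]: N:empty,E:wait,S:empty,W:wait | queues: N=0 E=3 S=0 W=3
Step 5 [EW]: N:wait,E:car2-GO,S:wait,W:car1-GO | queues: N=0 E=2 S=0 W=2
Step 6 [EW]: N:wait,E:car6-GO,S:wait,W:car4-GO | queues: N=0 E=1 S=0 W=1
Step 7 [NS]: N:empty,E:wait,S:empty,W:wait | queues: N=0 E=1 S=0 W=1
Step 8 [NS]: N:empty,E:wait,S:empty,W:wait | queues: N=0 E=1 S=0 W=1
Step 9 [NS]: N:empty,E:wait,S:empty,W:wait | queues: N=0 E=1 S=0 W=1
Step 10 [NS]: N:empty,E:wait,S:empty,W:wait | queues: N=0 E=1 S=0 W=1
Step 11 [EW]: N:wait,E:car7-GO,S:wait,W:car5-GO | queues: N=0 E=0 S=0 W=0
Car 5 crosses at step 11

11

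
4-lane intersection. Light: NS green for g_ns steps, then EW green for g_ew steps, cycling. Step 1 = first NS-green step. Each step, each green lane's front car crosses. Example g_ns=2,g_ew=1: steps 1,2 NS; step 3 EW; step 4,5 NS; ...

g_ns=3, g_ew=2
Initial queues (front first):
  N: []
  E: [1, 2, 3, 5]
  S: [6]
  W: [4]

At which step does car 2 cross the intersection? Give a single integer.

Step 1 [NS]: N:empty,E:wait,S:car6-GO,W:wait | queues: N=0 E=4 S=0 W=1
Step 2 [NS]: N:empty,E:wait,S:empty,W:wait | queues: N=0 E=4 S=0 W=1
Step 3 [NS]: N:empty,E:wait,S:empty,W:wait | queues: N=0 E=4 S=0 W=1
Step 4 [EW]: N:wait,E:car1-GO,S:wait,W:car4-GO | queues: N=0 E=3 S=0 W=0
Step 5 [EW]: N:wait,E:car2-GO,S:wait,W:empty | queues: N=0 E=2 S=0 W=0
Step 6 [NS]: N:empty,E:wait,S:empty,W:wait | queues: N=0 E=2 S=0 W=0
Step 7 [NS]: N:empty,E:wait,S:empty,W:wait | queues: N=0 E=2 S=0 W=0
Step 8 [NS]: N:empty,E:wait,S:empty,W:wait | queues: N=0 E=2 S=0 W=0
Step 9 [EW]: N:wait,E:car3-GO,S:wait,W:empty | queues: N=0 E=1 S=0 W=0
Step 10 [EW]: N:wait,E:car5-GO,S:wait,W:empty | queues: N=0 E=0 S=0 W=0
Car 2 crosses at step 5

5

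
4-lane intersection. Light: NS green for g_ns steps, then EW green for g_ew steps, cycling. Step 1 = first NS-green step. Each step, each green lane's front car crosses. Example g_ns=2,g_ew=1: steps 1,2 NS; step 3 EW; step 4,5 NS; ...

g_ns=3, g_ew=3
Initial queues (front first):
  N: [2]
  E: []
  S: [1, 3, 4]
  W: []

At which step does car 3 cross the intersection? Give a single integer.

Step 1 [NS]: N:car2-GO,E:wait,S:car1-GO,W:wait | queues: N=0 E=0 S=2 W=0
Step 2 [NS]: N:empty,E:wait,S:car3-GO,W:wait | queues: N=0 E=0 S=1 W=0
Step 3 [NS]: N:empty,E:wait,S:car4-GO,W:wait | queues: N=0 E=0 S=0 W=0
Car 3 crosses at step 2

2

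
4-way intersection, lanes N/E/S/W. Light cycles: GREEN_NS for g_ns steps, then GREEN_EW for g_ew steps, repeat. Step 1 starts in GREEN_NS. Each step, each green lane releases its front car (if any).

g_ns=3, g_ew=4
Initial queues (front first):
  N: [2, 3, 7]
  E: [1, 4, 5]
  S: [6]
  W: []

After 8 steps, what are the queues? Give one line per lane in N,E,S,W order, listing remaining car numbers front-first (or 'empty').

Step 1 [NS]: N:car2-GO,E:wait,S:car6-GO,W:wait | queues: N=2 E=3 S=0 W=0
Step 2 [NS]: N:car3-GO,E:wait,S:empty,W:wait | queues: N=1 E=3 S=0 W=0
Step 3 [NS]: N:car7-GO,E:wait,S:empty,W:wait | queues: N=0 E=3 S=0 W=0
Step 4 [EW]: N:wait,E:car1-GO,S:wait,W:empty | queues: N=0 E=2 S=0 W=0
Step 5 [EW]: N:wait,E:car4-GO,S:wait,W:empty | queues: N=0 E=1 S=0 W=0
Step 6 [EW]: N:wait,E:car5-GO,S:wait,W:empty | queues: N=0 E=0 S=0 W=0

N: empty
E: empty
S: empty
W: empty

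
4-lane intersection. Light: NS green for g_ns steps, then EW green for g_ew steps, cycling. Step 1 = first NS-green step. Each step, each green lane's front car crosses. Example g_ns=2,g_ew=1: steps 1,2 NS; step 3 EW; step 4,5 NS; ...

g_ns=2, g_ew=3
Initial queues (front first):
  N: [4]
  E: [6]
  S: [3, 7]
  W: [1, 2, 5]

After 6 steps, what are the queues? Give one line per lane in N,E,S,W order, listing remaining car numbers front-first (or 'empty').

Step 1 [NS]: N:car4-GO,E:wait,S:car3-GO,W:wait | queues: N=0 E=1 S=1 W=3
Step 2 [NS]: N:empty,E:wait,S:car7-GO,W:wait | queues: N=0 E=1 S=0 W=3
Step 3 [EW]: N:wait,E:car6-GO,S:wait,W:car1-GO | queues: N=0 E=0 S=0 W=2
Step 4 [EW]: N:wait,E:empty,S:wait,W:car2-GO | queues: N=0 E=0 S=0 W=1
Step 5 [EW]: N:wait,E:empty,S:wait,W:car5-GO | queues: N=0 E=0 S=0 W=0

N: empty
E: empty
S: empty
W: empty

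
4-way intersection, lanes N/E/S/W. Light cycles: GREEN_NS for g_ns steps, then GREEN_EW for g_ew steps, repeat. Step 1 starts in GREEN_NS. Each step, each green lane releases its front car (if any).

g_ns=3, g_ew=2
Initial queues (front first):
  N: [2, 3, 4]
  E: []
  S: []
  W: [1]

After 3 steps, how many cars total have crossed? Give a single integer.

Step 1 [NS]: N:car2-GO,E:wait,S:empty,W:wait | queues: N=2 E=0 S=0 W=1
Step 2 [NS]: N:car3-GO,E:wait,S:empty,W:wait | queues: N=1 E=0 S=0 W=1
Step 3 [NS]: N:car4-GO,E:wait,S:empty,W:wait | queues: N=0 E=0 S=0 W=1
Cars crossed by step 3: 3

Answer: 3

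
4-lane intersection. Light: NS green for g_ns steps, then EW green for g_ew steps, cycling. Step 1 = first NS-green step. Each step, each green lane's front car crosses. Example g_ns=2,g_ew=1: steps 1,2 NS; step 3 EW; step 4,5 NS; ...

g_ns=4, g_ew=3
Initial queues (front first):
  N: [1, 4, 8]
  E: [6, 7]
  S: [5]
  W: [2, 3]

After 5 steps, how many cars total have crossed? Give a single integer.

Step 1 [NS]: N:car1-GO,E:wait,S:car5-GO,W:wait | queues: N=2 E=2 S=0 W=2
Step 2 [NS]: N:car4-GO,E:wait,S:empty,W:wait | queues: N=1 E=2 S=0 W=2
Step 3 [NS]: N:car8-GO,E:wait,S:empty,W:wait | queues: N=0 E=2 S=0 W=2
Step 4 [NS]: N:empty,E:wait,S:empty,W:wait | queues: N=0 E=2 S=0 W=2
Step 5 [EW]: N:wait,E:car6-GO,S:wait,W:car2-GO | queues: N=0 E=1 S=0 W=1
Cars crossed by step 5: 6

Answer: 6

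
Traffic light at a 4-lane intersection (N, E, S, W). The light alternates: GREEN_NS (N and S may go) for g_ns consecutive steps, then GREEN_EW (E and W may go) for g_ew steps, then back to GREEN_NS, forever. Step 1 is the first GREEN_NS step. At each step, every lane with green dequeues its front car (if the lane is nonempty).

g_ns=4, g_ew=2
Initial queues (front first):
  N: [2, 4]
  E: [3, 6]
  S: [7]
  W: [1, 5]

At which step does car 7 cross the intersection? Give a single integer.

Step 1 [NS]: N:car2-GO,E:wait,S:car7-GO,W:wait | queues: N=1 E=2 S=0 W=2
Step 2 [NS]: N:car4-GO,E:wait,S:empty,W:wait | queues: N=0 E=2 S=0 W=2
Step 3 [NS]: N:empty,E:wait,S:empty,W:wait | queues: N=0 E=2 S=0 W=2
Step 4 [NS]: N:empty,E:wait,S:empty,W:wait | queues: N=0 E=2 S=0 W=2
Step 5 [EW]: N:wait,E:car3-GO,S:wait,W:car1-GO | queues: N=0 E=1 S=0 W=1
Step 6 [EW]: N:wait,E:car6-GO,S:wait,W:car5-GO | queues: N=0 E=0 S=0 W=0
Car 7 crosses at step 1

1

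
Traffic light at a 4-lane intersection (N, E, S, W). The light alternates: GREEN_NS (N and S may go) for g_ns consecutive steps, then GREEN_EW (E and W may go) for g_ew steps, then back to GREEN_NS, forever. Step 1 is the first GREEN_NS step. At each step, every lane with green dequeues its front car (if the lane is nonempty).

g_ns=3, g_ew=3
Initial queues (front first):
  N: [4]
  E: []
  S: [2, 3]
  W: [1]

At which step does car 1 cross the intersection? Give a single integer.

Step 1 [NS]: N:car4-GO,E:wait,S:car2-GO,W:wait | queues: N=0 E=0 S=1 W=1
Step 2 [NS]: N:empty,E:wait,S:car3-GO,W:wait | queues: N=0 E=0 S=0 W=1
Step 3 [NS]: N:empty,E:wait,S:empty,W:wait | queues: N=0 E=0 S=0 W=1
Step 4 [EW]: N:wait,E:empty,S:wait,W:car1-GO | queues: N=0 E=0 S=0 W=0
Car 1 crosses at step 4

4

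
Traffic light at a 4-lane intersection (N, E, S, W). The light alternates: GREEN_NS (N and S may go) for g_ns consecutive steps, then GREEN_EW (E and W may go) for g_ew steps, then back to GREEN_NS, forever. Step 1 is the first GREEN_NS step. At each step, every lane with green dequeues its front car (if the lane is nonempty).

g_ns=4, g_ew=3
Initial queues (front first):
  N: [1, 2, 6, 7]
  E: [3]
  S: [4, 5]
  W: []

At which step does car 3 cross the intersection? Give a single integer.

Step 1 [NS]: N:car1-GO,E:wait,S:car4-GO,W:wait | queues: N=3 E=1 S=1 W=0
Step 2 [NS]: N:car2-GO,E:wait,S:car5-GO,W:wait | queues: N=2 E=1 S=0 W=0
Step 3 [NS]: N:car6-GO,E:wait,S:empty,W:wait | queues: N=1 E=1 S=0 W=0
Step 4 [NS]: N:car7-GO,E:wait,S:empty,W:wait | queues: N=0 E=1 S=0 W=0
Step 5 [EW]: N:wait,E:car3-GO,S:wait,W:empty | queues: N=0 E=0 S=0 W=0
Car 3 crosses at step 5

5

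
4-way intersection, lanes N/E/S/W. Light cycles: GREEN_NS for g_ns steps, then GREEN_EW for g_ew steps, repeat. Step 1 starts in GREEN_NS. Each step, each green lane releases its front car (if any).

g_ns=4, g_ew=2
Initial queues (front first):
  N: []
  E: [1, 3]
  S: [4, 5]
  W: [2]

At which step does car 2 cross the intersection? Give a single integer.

Step 1 [NS]: N:empty,E:wait,S:car4-GO,W:wait | queues: N=0 E=2 S=1 W=1
Step 2 [NS]: N:empty,E:wait,S:car5-GO,W:wait | queues: N=0 E=2 S=0 W=1
Step 3 [NS]: N:empty,E:wait,S:empty,W:wait | queues: N=0 E=2 S=0 W=1
Step 4 [NS]: N:empty,E:wait,S:empty,W:wait | queues: N=0 E=2 S=0 W=1
Step 5 [EW]: N:wait,E:car1-GO,S:wait,W:car2-GO | queues: N=0 E=1 S=0 W=0
Step 6 [EW]: N:wait,E:car3-GO,S:wait,W:empty | queues: N=0 E=0 S=0 W=0
Car 2 crosses at step 5

5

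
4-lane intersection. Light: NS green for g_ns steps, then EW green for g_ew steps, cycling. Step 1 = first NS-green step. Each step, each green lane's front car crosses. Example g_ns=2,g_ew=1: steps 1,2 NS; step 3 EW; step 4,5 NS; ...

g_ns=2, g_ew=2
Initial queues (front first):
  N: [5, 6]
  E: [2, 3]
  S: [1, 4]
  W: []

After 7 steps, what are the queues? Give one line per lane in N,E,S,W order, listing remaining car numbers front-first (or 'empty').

Step 1 [NS]: N:car5-GO,E:wait,S:car1-GO,W:wait | queues: N=1 E=2 S=1 W=0
Step 2 [NS]: N:car6-GO,E:wait,S:car4-GO,W:wait | queues: N=0 E=2 S=0 W=0
Step 3 [EW]: N:wait,E:car2-GO,S:wait,W:empty | queues: N=0 E=1 S=0 W=0
Step 4 [EW]: N:wait,E:car3-GO,S:wait,W:empty | queues: N=0 E=0 S=0 W=0

N: empty
E: empty
S: empty
W: empty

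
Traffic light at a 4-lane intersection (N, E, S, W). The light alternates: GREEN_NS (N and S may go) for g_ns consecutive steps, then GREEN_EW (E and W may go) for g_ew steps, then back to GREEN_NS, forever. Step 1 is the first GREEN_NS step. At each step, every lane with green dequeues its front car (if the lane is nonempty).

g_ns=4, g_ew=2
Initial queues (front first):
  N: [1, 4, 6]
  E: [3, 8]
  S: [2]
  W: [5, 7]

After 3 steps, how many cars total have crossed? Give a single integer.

Step 1 [NS]: N:car1-GO,E:wait,S:car2-GO,W:wait | queues: N=2 E=2 S=0 W=2
Step 2 [NS]: N:car4-GO,E:wait,S:empty,W:wait | queues: N=1 E=2 S=0 W=2
Step 3 [NS]: N:car6-GO,E:wait,S:empty,W:wait | queues: N=0 E=2 S=0 W=2
Cars crossed by step 3: 4

Answer: 4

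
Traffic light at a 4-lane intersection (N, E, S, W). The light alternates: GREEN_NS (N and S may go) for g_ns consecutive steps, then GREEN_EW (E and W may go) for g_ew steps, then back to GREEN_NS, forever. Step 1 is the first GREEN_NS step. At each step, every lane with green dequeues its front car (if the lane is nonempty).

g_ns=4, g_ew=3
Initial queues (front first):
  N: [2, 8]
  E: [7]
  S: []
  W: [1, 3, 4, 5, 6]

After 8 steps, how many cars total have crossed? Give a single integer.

Answer: 6

Derivation:
Step 1 [NS]: N:car2-GO,E:wait,S:empty,W:wait | queues: N=1 E=1 S=0 W=5
Step 2 [NS]: N:car8-GO,E:wait,S:empty,W:wait | queues: N=0 E=1 S=0 W=5
Step 3 [NS]: N:empty,E:wait,S:empty,W:wait | queues: N=0 E=1 S=0 W=5
Step 4 [NS]: N:empty,E:wait,S:empty,W:wait | queues: N=0 E=1 S=0 W=5
Step 5 [EW]: N:wait,E:car7-GO,S:wait,W:car1-GO | queues: N=0 E=0 S=0 W=4
Step 6 [EW]: N:wait,E:empty,S:wait,W:car3-GO | queues: N=0 E=0 S=0 W=3
Step 7 [EW]: N:wait,E:empty,S:wait,W:car4-GO | queues: N=0 E=0 S=0 W=2
Step 8 [NS]: N:empty,E:wait,S:empty,W:wait | queues: N=0 E=0 S=0 W=2
Cars crossed by step 8: 6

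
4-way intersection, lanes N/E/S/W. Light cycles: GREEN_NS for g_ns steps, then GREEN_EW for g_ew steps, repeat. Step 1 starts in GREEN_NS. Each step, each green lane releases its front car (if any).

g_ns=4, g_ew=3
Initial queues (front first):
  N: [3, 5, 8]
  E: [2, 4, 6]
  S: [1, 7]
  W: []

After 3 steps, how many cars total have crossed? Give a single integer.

Step 1 [NS]: N:car3-GO,E:wait,S:car1-GO,W:wait | queues: N=2 E=3 S=1 W=0
Step 2 [NS]: N:car5-GO,E:wait,S:car7-GO,W:wait | queues: N=1 E=3 S=0 W=0
Step 3 [NS]: N:car8-GO,E:wait,S:empty,W:wait | queues: N=0 E=3 S=0 W=0
Cars crossed by step 3: 5

Answer: 5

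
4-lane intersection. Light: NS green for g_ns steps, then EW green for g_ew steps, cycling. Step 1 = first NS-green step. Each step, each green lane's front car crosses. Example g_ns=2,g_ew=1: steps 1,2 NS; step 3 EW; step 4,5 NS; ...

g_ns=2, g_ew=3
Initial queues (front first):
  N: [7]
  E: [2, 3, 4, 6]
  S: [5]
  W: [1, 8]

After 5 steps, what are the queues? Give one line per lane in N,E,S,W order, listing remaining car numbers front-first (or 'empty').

Step 1 [NS]: N:car7-GO,E:wait,S:car5-GO,W:wait | queues: N=0 E=4 S=0 W=2
Step 2 [NS]: N:empty,E:wait,S:empty,W:wait | queues: N=0 E=4 S=0 W=2
Step 3 [EW]: N:wait,E:car2-GO,S:wait,W:car1-GO | queues: N=0 E=3 S=0 W=1
Step 4 [EW]: N:wait,E:car3-GO,S:wait,W:car8-GO | queues: N=0 E=2 S=0 W=0
Step 5 [EW]: N:wait,E:car4-GO,S:wait,W:empty | queues: N=0 E=1 S=0 W=0

N: empty
E: 6
S: empty
W: empty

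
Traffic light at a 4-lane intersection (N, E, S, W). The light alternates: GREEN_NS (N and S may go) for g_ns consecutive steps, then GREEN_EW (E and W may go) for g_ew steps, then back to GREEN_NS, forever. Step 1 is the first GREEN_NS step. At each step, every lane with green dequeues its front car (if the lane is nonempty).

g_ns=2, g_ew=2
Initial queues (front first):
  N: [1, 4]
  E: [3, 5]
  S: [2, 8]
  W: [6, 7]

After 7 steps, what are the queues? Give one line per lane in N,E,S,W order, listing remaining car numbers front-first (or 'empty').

Step 1 [NS]: N:car1-GO,E:wait,S:car2-GO,W:wait | queues: N=1 E=2 S=1 W=2
Step 2 [NS]: N:car4-GO,E:wait,S:car8-GO,W:wait | queues: N=0 E=2 S=0 W=2
Step 3 [EW]: N:wait,E:car3-GO,S:wait,W:car6-GO | queues: N=0 E=1 S=0 W=1
Step 4 [EW]: N:wait,E:car5-GO,S:wait,W:car7-GO | queues: N=0 E=0 S=0 W=0

N: empty
E: empty
S: empty
W: empty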